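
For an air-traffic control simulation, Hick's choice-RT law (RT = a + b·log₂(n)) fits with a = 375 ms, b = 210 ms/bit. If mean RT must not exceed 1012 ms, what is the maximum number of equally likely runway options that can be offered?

210·log₂ n ≤ 1012 − 375 = 637, giving log₂ n ≤ 3.0333 and n ≤ 8.187. The largest whole number is 8.

8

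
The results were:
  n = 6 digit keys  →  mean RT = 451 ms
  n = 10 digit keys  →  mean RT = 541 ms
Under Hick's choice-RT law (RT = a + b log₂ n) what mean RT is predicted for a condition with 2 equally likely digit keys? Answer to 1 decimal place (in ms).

RT is linear in log₂ n, so two points fix the line:
  b = (541 − 451) / (log₂ 10 − log₂ 6) = 90 / (3.3219 − 2.5850) = 122.122 ms/bit
  a = 451 − 122.122 × 2.5850 = 135.318 ms
Then RT(2) = 135.318 + 122.122 × log₂ 2 = 135.318 + 122.122 × 1 ≈ 257.441 ms.

257.4 ms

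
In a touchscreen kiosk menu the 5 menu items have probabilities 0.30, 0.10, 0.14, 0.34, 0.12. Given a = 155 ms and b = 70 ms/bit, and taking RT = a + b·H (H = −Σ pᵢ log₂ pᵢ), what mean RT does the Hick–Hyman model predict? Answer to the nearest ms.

305 ms

Entropy contributions −pᵢ log₂ pᵢ: 0.5211, 0.3322, 0.3971, 0.5292, 0.3671; sum H = 2.1466 bits.
RT = a + bH = 155 + 70·2.1466 = 305.26 ms.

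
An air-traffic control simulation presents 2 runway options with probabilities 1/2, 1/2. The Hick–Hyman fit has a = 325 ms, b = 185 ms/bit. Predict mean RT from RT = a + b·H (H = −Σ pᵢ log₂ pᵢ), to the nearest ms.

Each term −pᵢ log₂ pᵢ: 0.5·1 + 0.5·1; summed, H = 1.000 bits.
Mean RT = a + bH = 325 + 185·1.000 = 510.00 ms.

510 ms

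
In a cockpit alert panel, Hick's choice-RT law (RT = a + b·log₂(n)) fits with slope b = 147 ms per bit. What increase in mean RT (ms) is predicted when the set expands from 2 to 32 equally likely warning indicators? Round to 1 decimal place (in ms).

588.0 ms

The intercept a cancels: ΔRT = b·(log₂ n₂ − log₂ n₁) = b·log₂(n₂/n₁).
log₂(32) − log₂(2) = log₂(32/2) = log₂(16) = 4.
ΔRT = 147 × 4.0000 = 588.000 ms.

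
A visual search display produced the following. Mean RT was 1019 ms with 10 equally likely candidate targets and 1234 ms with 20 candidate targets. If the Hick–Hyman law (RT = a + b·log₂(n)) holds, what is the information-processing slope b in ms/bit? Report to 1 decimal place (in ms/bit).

b = (RT₂ − RT₁)/(log₂ n₂ − log₂ n₁) = (1234 − 1019)/(4.3219 − 3.3219) = 215.000 ms/bit.

215.0 ms/bit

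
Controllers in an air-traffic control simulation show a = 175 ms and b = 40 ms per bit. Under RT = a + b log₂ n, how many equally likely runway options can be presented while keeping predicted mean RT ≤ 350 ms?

20

Information budget: (350 − 175)/40 = 4.3750 bits, so n ≤ 2^4.3750 = 20.749 → at most 20.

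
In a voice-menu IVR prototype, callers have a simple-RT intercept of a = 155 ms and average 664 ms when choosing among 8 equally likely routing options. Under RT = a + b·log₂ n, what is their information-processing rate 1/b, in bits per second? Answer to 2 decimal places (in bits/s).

b = (664 − 155)/log₂ 8 = 509/3 = 169.667 ms per bit = 0.16967 s/bit; the reciprocal is 5.894 bits/s.

5.89 bits/s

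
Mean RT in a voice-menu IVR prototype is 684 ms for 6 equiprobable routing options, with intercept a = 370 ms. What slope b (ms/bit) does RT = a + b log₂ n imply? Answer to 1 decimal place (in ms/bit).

log₂(6) = 2.5850 bits.
b = (RT − a)/log₂ n = (684 − 370) / 2.5850 = 121.472 ms/bit.

121.5 ms/bit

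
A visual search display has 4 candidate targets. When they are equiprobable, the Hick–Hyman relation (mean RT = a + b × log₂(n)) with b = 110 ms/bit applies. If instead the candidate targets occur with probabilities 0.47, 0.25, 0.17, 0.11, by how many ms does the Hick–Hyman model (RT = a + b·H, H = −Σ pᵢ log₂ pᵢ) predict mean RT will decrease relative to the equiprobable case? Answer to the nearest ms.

22 ms

Equiprobable entropy H₀ = log₂ 4 = 2.0000 bits.
Skewed entropy H = −Σ pᵢ log₂ pᵢ = 1.7968 bits.
ΔRT = b·(H₀ − H) = 110 × 0.2032 = 22.35 ms.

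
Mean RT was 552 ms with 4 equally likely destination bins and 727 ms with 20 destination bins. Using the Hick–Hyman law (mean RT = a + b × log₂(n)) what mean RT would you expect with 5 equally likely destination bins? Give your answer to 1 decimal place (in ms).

576.3 ms

With log₂ n on the abscissa the relation is linear; from the two conditions:
  b = (727 − 552) / (log₂ 20 − log₂ 4) = 175 / (4.3219 − 2) = 75.368 ms/bit
  a = 552 − 75.368 × 2 = 401.263 ms
Then RT(5) = 401.263 + 75.368 × log₂ 5 = 401.263 + 75.368 × 2.3219 ≈ 576.263 ms.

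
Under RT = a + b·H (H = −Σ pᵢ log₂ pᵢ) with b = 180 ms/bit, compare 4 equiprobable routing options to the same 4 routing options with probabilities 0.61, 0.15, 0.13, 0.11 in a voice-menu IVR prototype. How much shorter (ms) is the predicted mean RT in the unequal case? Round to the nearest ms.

76 ms

Equiprobable entropy H₀ = log₂ 4 = 2.0000 bits.
Skewed entropy H = −Σ pᵢ log₂ pᵢ = 1.5785 bits.
ΔRT = b·(H₀ − H) = 180 × 0.4215 = 75.87 ms.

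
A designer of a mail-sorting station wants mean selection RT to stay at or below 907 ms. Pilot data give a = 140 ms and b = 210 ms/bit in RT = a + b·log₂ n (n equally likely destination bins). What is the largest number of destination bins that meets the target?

Information budget: (907 − 140)/210 = 3.6524 bits, so n ≤ 2^3.6524 = 12.574 → at most 12.

12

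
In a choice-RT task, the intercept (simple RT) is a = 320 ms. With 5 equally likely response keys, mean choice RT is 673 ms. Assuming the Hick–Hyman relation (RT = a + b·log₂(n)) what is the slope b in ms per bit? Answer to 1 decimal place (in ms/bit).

log₂(5) = 2.3219 bits.
b = (RT − a)/log₂ n = (673 − 320) / 2.3219 = 152.029 ms/bit.

152.0 ms/bit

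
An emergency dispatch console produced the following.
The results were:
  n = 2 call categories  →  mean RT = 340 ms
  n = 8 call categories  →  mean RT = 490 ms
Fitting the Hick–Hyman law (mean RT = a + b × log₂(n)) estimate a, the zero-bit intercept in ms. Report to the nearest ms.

265 ms

b = (RT₂ − RT₁)/(log₂ n₂ − log₂ n₁) = (490 − 340)/(3 − 1) = 75 ms/bit.
Intercept: a = 340 − 75·log₂(2) = 265.000 ms.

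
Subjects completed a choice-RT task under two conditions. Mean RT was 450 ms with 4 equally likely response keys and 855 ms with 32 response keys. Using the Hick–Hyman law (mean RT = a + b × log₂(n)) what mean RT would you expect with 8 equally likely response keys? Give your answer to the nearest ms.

RT is linear in log₂ n, so two points fix the line:
  b = (855 − 450) / (log₂ 32 − log₂ 4) = 405 / (5 − 2) = 135 ms/bit
  a = 450 − 135 × 2 = 180 ms
Then RT(8) = 180 + 135 × log₂ 8 = 180 + 135 × 3 ≈ 585.000 ms.

585 ms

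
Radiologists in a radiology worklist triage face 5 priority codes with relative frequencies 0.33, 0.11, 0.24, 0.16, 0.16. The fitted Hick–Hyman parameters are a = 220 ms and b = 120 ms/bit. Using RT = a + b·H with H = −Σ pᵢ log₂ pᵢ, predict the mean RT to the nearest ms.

486 ms

H = 0.33·log₂(1/0.33) + 0.11·log₂(1/0.11) + 0.24·log₂(1/0.24) + 0.16·log₂(1/0.16) + 0.16·log₂(1/0.16) = 2.2183 bits.
RT = 220 + 120 × 2.2183 = 486.19 ms.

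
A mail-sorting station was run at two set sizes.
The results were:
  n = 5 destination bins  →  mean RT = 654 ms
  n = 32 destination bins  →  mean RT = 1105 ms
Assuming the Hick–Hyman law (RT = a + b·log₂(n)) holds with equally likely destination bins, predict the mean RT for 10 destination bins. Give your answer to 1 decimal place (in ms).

822.4 ms

With log₂ n on the abscissa the relation is linear; from the two conditions:
  b = (1105 − 654) / (log₂ 32 − log₂ 5) = 451 / (5 − 2.3219) = 168.405 ms/bit
  a = 654 − 168.405 × 2.3219 = 262.976 ms
Then RT(10) = 262.976 + 168.405 × log₂ 10 = 262.976 + 168.405 × 3.3219 ≈ 822.405 ms.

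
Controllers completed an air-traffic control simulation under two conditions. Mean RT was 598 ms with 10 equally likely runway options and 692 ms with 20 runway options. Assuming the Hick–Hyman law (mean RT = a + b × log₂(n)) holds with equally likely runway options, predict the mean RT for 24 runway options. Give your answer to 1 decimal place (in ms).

Solve the two-equation system in a and b:
  b = (692 − 598) / (log₂ 20 − log₂ 10) = 94 / (4.3219 − 3.3219) = 94.000 ms/bit
  a = 598 − 94.000 × 3.3219 = 285.739 ms
Then RT(24) = 285.739 + 94.000 × log₂ 24 = 285.739 + 94.000 × 4.5850 ≈ 716.725 ms.

716.7 ms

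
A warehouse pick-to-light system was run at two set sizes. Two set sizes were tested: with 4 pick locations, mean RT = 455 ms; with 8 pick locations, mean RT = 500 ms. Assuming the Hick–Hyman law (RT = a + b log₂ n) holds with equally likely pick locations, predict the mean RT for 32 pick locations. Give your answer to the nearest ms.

Fit slope and intercept:
  b = (500 − 455) / (log₂ 8 − log₂ 4) = 45 / (3 − 2) = 45 ms/bit
  a = 455 − 45 × 2 = 365 ms
Then RT(32) = 365 + 45 × log₂ 32 = 365 + 45 × 5 ≈ 590.000 ms.

590 ms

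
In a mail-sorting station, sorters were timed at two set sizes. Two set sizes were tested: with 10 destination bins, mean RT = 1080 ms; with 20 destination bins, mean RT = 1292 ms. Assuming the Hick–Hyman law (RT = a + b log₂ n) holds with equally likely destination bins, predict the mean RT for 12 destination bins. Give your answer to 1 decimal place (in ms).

Solve the two-equation system in a and b:
  b = (1292 − 1080) / (log₂ 20 − log₂ 10) = 212 / (4.3219 − 3.3219) = 212.000 ms/bit
  a = 1080 − 212.000 × 3.3219 = 375.751 ms
Then RT(12) = 375.751 + 212.000 × log₂ 12 = 375.751 + 212.000 × 3.5850 ≈ 1135.763 ms.

1135.8 ms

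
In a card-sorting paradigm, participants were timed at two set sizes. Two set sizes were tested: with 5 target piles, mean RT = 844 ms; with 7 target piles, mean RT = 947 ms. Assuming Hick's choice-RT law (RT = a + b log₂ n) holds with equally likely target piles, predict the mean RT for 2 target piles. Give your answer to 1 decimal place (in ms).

Fit slope and intercept:
  b = (947 − 844) / (log₂ 7 − log₂ 5) = 103 / (2.8074 − 2.3219) = 212.184 ms/bit
  a = 844 − 212.184 × 2.3219 = 351.323 ms
Then RT(2) = 351.323 + 212.184 × log₂ 2 = 351.323 + 212.184 × 1 ≈ 563.507 ms.

563.5 ms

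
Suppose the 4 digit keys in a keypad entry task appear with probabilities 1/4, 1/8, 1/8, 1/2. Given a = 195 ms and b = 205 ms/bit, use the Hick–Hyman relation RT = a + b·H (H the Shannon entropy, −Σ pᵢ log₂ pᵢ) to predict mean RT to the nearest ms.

554 ms

H = −Σ pᵢ log₂ pᵢ = 0.25·2 + 0.125·3 + 0.125·3 + 0.5·1 = 1.750 bits.
RT = 195 + 205 × 1.750 = 553.75 ms.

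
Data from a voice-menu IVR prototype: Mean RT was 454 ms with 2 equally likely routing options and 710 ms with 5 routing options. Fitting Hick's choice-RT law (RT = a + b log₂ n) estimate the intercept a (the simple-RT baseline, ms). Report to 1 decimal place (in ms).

260.3 ms

b = (RT₂ − RT₁)/(log₂ n₂ − log₂ n₁) = (710 − 454)/(2.3219 − 1) = 193.657 ms/bit.
Intercept: a = 454 − 193.657·log₂(2) = 260.343 ms.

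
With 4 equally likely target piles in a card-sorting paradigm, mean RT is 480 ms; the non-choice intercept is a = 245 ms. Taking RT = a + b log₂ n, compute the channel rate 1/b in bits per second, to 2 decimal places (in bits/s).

8.51 bits/s

b = (480 − 245)/log₂ 4 = 235/2 = 117.500 ms per bit = 0.11750 s/bit; the reciprocal is 8.511 bits/s.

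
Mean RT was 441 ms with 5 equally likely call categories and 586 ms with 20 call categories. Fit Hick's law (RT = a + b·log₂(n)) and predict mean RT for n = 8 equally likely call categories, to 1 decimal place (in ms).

Solve the two-equation system in a and b:
  b = (586 − 441) / (log₂ 20 − log₂ 5) = 145 / (4.3219 − 2.3219) = 72.500 ms/bit
  a = 441 − 72.500 × 2.3219 = 272.660 ms
Then RT(8) = 272.660 + 72.500 × log₂ 8 = 272.660 + 72.500 × 3 ≈ 490.160 ms.

490.2 ms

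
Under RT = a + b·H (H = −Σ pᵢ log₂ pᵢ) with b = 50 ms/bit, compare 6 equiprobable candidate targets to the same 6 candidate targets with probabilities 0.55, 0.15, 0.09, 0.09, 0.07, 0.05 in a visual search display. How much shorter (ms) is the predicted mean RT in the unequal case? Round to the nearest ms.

30 ms

Equiprobable entropy H₀ = log₂ 6 = 2.5850 bits.
Skewed entropy H = −Σ pᵢ log₂ pᵢ = 1.9949 bits.
ΔRT = b·(H₀ − H) = 50 × 0.5901 = 29.50 ms.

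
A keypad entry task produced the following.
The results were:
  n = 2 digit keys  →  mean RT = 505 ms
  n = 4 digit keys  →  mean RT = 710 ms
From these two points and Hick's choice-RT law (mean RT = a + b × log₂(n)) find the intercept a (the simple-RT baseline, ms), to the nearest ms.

300 ms

The slope on a log₂ axis is (710 − 505) / (2 − 1) = 205 ms/bit.
a = RT₁ − b·log₂ n₁ = 505 − 205 × 1 = 300.000 ms.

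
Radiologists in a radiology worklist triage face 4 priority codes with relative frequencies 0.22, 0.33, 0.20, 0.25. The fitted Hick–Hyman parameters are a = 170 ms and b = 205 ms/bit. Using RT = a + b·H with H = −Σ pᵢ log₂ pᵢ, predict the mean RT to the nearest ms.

H = 0.22·log₂(1/0.22) + 0.33·log₂(1/0.33) + 0.20·log₂(1/0.20) + 0.25·log₂(1/0.25) = 1.9728 bits.
RT = 170 + 205 × 1.9728 = 574.42 ms.

574 ms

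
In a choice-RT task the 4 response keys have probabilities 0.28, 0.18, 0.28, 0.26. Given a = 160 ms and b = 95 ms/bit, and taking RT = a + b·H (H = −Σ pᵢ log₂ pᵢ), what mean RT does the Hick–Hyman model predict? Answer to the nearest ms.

348 ms

Entropy contributions −pᵢ log₂ pᵢ: 0.5142, 0.4453, 0.5142, 0.5053; sum H = 1.9790 bits.
RT = a + bH = 160 + 95·1.9790 = 348.01 ms.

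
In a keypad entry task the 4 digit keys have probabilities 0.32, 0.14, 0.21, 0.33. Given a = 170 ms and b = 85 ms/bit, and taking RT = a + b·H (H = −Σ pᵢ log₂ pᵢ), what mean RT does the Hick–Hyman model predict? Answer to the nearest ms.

334 ms

H = 0.32·log₂(1/0.32) + 0.14·log₂(1/0.14) + 0.21·log₂(1/0.21) + 0.33·log₂(1/0.33) = 1.9238 bits.
RT = 170 + 85 × 1.9238 = 333.52 ms.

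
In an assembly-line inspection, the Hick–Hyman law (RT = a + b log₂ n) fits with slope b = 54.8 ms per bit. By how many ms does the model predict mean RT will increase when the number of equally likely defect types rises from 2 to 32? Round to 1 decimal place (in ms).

Only the slope matters, since a is common to both: ΔRT = b·log₂(n₂/n₁).
log₂(32) − log₂(2) = log₂(32/2) = log₂(16) = 4.
ΔRT = 54.8 × 4.0000 = 219.200 ms.

219.2 ms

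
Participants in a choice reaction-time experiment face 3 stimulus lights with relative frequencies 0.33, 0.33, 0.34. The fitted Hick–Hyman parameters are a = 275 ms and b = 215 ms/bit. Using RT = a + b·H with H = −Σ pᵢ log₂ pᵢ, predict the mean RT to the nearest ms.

Entropy contributions −pᵢ log₂ pᵢ: 0.5278, 0.5278, 0.5292; sum H = 1.5848 bits.
RT = a + bH = 275 + 215·1.5848 = 615.74 ms.

616 ms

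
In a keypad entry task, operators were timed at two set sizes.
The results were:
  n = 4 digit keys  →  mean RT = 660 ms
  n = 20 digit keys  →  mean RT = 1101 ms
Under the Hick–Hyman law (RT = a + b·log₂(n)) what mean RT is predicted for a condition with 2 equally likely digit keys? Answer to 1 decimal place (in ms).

470.1 ms

RT is linear in log₂ n, so two points fix the line:
  b = (1101 − 660) / (log₂ 20 − log₂ 4) = 441 / (4.3219 − 2) = 189.928 ms/bit
  a = 660 − 189.928 × 2 = 280.143 ms
Then RT(2) = 280.143 + 189.928 × log₂ 2 = 280.143 + 189.928 × 1 ≈ 470.072 ms.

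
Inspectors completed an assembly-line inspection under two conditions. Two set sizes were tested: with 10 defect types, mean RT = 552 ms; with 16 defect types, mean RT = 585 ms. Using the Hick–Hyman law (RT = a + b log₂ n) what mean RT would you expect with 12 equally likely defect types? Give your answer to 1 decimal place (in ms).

564.8 ms

Fit slope and intercept:
  b = (585 − 552) / (log₂ 16 − log₂ 10) = 33 / (4 − 3.3219) = 48.667 ms/bit
  a = 552 − 48.667 × 3.3219 = 390.330 ms
Then RT(12) = 390.330 + 48.667 × log₂ 12 = 390.330 + 48.667 × 3.5850 ≈ 564.801 ms.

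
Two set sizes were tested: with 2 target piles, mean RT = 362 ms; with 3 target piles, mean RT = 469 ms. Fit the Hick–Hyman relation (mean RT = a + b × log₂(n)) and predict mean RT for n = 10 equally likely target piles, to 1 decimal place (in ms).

786.7 ms

With log₂ n on the abscissa the relation is linear; from the two conditions:
  b = (469 − 362) / (log₂ 3 − log₂ 2) = 107 / (1.5850 − 1) = 182.918 ms/bit
  a = 362 − 182.918 × 1 = 179.082 ms
Then RT(10) = 179.082 + 182.918 × log₂ 10 = 179.082 + 182.918 × 3.3219 ≈ 786.722 ms.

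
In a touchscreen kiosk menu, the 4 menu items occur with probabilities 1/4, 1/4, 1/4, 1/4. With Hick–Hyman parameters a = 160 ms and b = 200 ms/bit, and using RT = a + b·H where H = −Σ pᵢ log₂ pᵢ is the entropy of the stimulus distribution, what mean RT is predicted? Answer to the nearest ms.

560 ms

H = −Σ pᵢ log₂ pᵢ = 0.25·2 + 0.25·2 + 0.25·2 + 0.25·2 = 2.000 bits.
RT = 160 + 200 × 2.000 = 560.00 ms.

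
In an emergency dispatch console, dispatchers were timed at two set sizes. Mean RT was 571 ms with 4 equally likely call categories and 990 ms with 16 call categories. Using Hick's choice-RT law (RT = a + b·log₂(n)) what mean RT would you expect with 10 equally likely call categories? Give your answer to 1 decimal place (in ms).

847.9 ms

RT is linear in log₂ n, so two points fix the line:
  b = (990 − 571) / (log₂ 16 − log₂ 4) = 419 / (4 − 2) = 209.500 ms/bit
  a = 571 − 209.500 × 2 = 152.000 ms
Then RT(10) = 152.000 + 209.500 × log₂ 10 = 152.000 + 209.500 × 3.3219 ≈ 847.944 ms.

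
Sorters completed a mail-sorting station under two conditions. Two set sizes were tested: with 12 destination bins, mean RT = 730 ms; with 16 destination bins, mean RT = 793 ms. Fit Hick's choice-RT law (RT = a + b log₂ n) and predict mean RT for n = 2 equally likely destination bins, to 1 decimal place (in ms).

Fit slope and intercept:
  b = (793 − 730) / (log₂ 16 − log₂ 12) = 63 / (4 − 3.5850) = 151.794 ms/bit
  a = 730 − 151.794 × 3.5850 = 185.826 ms
Then RT(2) = 185.826 + 151.794 × log₂ 2 = 185.826 + 151.794 × 1 ≈ 337.619 ms.

337.6 ms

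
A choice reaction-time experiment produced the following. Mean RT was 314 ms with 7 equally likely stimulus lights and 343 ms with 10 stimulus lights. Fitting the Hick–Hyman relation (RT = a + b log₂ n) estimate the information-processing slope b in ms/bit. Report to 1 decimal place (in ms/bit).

56.4 ms/bit

Slope: b = (343 − 314) / (log₂ 10 − log₂ 7) = 29/0.5146 = 56.357 ms/bit.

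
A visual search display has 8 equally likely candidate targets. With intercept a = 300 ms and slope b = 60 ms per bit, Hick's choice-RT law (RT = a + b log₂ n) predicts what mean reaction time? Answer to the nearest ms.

log₂(8) = 3 bits, so RT = 300 + 60 × 3 ≈ 480.000 ms.

480 ms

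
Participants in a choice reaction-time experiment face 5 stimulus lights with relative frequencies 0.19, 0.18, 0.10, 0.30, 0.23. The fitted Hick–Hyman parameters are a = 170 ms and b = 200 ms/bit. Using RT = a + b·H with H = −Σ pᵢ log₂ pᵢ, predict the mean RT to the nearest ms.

618 ms

Entropy contributions −pᵢ log₂ pᵢ: 0.4552, 0.4453, 0.3322, 0.5211, 0.4877; sum H = 2.2415 bits.
RT = a + bH = 170 + 200·2.2415 = 618.30 ms.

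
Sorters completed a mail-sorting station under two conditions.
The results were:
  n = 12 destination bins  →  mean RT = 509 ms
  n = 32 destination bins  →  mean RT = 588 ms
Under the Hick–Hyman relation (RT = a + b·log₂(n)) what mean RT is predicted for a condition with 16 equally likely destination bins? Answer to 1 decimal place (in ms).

Fit slope and intercept:
  b = (588 − 509) / (log₂ 32 − log₂ 12) = 79 / (5 − 3.5850) = 55.829 ms/bit
  a = 509 − 55.829 × 3.5850 = 308.855 ms
Then RT(16) = 308.855 + 55.829 × log₂ 16 = 308.855 + 55.829 × 4 ≈ 532.171 ms.

532.2 ms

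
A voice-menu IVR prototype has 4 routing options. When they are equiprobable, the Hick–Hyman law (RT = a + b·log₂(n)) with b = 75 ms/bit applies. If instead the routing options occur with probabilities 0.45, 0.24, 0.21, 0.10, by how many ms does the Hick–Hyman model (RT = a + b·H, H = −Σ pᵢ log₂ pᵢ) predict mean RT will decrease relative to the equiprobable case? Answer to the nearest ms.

The RT saving is b·ΔH. Equiprobable H₀ = log₂(4) = 2.0000 bits; with the given probabilities H = 1.8176 bits.
b·(H₀ − H) = 75 × (2.0000 − 1.8176) = 13.68 ms.

14 ms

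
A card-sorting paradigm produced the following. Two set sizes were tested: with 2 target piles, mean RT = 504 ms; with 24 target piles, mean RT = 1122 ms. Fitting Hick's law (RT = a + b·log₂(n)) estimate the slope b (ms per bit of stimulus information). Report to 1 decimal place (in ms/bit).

Slope: b = (1122 − 504) / (log₂ 24 − log₂ 2) = 618/3.5850 = 172.387 ms/bit.

172.4 ms/bit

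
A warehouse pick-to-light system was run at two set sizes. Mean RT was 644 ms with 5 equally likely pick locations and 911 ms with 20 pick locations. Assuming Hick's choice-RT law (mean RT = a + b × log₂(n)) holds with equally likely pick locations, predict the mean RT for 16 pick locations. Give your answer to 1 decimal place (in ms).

With log₂ n on the abscissa the relation is linear; from the two conditions:
  b = (911 − 644) / (log₂ 20 − log₂ 5) = 267 / (4.3219 − 2.3219) = 133.500 ms/bit
  a = 644 − 133.500 × 2.3219 = 334.023 ms
Then RT(16) = 334.023 + 133.500 × log₂ 16 = 334.023 + 133.500 × 4 ≈ 868.023 ms.

868.0 ms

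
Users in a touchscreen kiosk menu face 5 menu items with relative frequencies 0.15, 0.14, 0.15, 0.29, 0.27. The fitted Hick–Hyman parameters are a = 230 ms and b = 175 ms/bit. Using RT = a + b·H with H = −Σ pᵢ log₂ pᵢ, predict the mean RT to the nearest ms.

Entropy contributions −pᵢ log₂ pᵢ: 0.4105, 0.3971, 0.4105, 0.5179, 0.5100; sum H = 2.2461 bits.
RT = a + bH = 230 + 175·2.2461 = 623.07 ms.

623 ms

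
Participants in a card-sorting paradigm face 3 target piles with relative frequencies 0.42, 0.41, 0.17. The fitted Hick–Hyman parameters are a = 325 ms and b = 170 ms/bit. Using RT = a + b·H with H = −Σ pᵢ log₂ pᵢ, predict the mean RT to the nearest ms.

Entropy contributions −pᵢ log₂ pᵢ: 0.5256, 0.5274, 0.4346; sum H = 1.4876 bits.
RT = a + bH = 325 + 170·1.4876 = 577.90 ms.

578 ms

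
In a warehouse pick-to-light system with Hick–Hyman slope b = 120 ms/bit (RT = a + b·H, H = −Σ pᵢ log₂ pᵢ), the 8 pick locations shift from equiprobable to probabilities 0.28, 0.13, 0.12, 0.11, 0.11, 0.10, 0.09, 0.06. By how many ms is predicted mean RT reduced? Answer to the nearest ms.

18 ms

Equiprobable entropy H₀ = log₂ 8 = 3.0000 bits.
Skewed entropy H = −Σ pᵢ log₂ pᵢ = 2.8529 bits.
ΔRT = b·(H₀ − H) = 120 × 0.1471 = 17.65 ms.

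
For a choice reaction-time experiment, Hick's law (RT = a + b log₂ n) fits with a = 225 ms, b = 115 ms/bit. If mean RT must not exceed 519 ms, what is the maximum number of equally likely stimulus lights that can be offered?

5

Information budget: (519 − 225)/115 = 2.5565 bits, so n ≤ 2^2.5565 = 5.883 → at most 5.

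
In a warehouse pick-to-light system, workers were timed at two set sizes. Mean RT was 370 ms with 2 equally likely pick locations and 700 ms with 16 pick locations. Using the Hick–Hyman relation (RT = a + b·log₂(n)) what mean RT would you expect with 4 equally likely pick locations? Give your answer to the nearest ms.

Fit slope and intercept:
  b = (700 − 370) / (log₂ 16 − log₂ 2) = 330 / (4 − 1) = 110 ms/bit
  a = 370 − 110 × 1 = 260 ms
Then RT(4) = 260 + 110 × log₂ 4 = 260 + 110 × 2 ≈ 480.000 ms.

480 ms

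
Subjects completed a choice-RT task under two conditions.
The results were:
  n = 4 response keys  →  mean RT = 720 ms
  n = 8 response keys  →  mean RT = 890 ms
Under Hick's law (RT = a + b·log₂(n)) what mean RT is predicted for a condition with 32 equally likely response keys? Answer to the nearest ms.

1230 ms

With log₂ n on the abscissa the relation is linear; from the two conditions:
  b = (890 − 720) / (log₂ 8 − log₂ 4) = 170 / (3 − 2) = 170 ms/bit
  a = 720 − 170 × 2 = 380 ms
Then RT(32) = 380 + 170 × log₂ 32 = 380 + 170 × 5 ≈ 1230.000 ms.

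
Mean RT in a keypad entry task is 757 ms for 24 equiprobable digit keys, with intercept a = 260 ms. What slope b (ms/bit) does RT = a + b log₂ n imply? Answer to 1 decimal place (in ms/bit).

108.4 ms/bit

b = (757 − 260) / log₂(24) = 497 / 4.5850 = 108.398 ms/bit.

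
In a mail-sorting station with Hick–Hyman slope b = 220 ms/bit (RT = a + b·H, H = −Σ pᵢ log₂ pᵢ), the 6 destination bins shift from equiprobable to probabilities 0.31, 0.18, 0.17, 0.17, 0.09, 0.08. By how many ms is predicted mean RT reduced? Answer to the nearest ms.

The RT saving is b·ΔH. Equiprobable H₀ = log₂(6) = 2.5850 bits; with the given probabilities H = 2.4424 bits.
b·(H₀ − H) = 220 × (2.5850 − 2.4424) = 31.36 ms.

31 ms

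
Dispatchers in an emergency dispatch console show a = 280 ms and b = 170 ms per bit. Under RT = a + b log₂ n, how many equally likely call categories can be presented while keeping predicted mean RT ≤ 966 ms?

16

Set 280 + 170·log₂ n ≤ 966 → log₂ n ≤ (966 − 280)/170 = 4.0353.
So n ≤ 2^4.0353 = 16.396; the largest integer n is 16.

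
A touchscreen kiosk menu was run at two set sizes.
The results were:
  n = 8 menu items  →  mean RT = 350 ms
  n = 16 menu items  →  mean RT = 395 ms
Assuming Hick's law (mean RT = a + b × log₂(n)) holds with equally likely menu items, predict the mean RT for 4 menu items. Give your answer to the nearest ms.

Fit slope and intercept:
  b = (395 − 350) / (log₂ 16 − log₂ 8) = 45 / (4 − 3) = 45 ms/bit
  a = 350 − 45 × 3 = 215 ms
Then RT(4) = 215 + 45 × log₂ 4 = 215 + 45 × 2 ≈ 305.000 ms.

305 ms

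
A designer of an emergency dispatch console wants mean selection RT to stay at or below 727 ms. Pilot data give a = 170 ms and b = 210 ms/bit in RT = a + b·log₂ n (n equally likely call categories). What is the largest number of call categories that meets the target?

6

Information budget: (727 − 170)/210 = 2.6524 bits, so n ≤ 2^2.6524 = 6.287 → at most 6.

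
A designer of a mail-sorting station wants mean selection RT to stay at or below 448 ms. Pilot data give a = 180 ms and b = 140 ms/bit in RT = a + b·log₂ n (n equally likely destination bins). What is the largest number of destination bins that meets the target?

140·log₂ n ≤ 448 − 180 = 268, giving log₂ n ≤ 1.9143 and n ≤ 3.769. The largest whole number is 3.

3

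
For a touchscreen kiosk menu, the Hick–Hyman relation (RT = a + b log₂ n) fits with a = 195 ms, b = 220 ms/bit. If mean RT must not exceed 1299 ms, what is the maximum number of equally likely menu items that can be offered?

220·log₂ n ≤ 1299 − 195 = 1104, giving log₂ n ≤ 5.0182 and n ≤ 32.406. The largest whole number is 32.

32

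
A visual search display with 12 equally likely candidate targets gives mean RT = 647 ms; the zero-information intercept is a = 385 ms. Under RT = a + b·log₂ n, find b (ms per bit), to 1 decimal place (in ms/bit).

b = (647 − 385) / log₂(12) = 262 / 3.5850 = 73.083 ms/bit.

73.1 ms/bit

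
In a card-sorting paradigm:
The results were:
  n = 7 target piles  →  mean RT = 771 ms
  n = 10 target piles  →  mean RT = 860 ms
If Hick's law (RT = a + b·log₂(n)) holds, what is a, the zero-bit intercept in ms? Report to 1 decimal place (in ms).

b = (RT₂ − RT₁)/(log₂ n₂ − log₂ n₁) = (860 − 771)/(3.3219 − 2.8074) = 172.959 ms/bit.
Intercept: a = 771 − 172.959·log₂(7) = 285.443 ms.

285.4 ms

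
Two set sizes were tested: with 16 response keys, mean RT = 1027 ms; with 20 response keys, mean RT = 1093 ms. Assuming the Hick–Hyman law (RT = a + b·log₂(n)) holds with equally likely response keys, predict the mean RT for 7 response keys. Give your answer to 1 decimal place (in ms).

RT is linear in log₂ n, so two points fix the line:
  b = (1093 − 1027) / (log₂ 20 − log₂ 16) = 66 / (4.3219 − 4) = 205.015 ms/bit
  a = 1027 − 205.015 × 4 = 206.941 ms
Then RT(7) = 206.941 + 205.015 × log₂ 7 = 206.941 + 205.015 × 2.8074 ≈ 782.490 ms.

782.5 ms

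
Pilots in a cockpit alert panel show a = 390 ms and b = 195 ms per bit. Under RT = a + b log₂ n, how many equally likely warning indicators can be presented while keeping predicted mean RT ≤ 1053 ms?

10

195·log₂ n ≤ 1053 − 390 = 663, giving log₂ n ≤ 3.4000 and n ≤ 10.556. The largest whole number is 10.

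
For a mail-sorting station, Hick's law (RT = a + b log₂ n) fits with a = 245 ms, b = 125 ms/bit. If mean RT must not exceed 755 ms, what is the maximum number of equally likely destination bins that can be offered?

16

Information budget: (755 − 245)/125 = 4.0800 bits, so n ≤ 2^4.0800 = 16.912 → at most 16.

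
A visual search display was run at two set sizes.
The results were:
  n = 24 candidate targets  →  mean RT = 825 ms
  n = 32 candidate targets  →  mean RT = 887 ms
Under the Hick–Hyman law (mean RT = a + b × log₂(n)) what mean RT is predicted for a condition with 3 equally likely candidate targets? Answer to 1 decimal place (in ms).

With log₂ n on the abscissa the relation is linear; from the two conditions:
  b = (887 − 825) / (log₂ 32 − log₂ 24) = 62 / (5 − 4.5850) = 149.384 ms/bit
  a = 825 − 149.384 × 4.5850 = 140.080 ms
Then RT(3) = 140.080 + 149.384 × log₂ 3 = 140.080 + 149.384 × 1.5850 ≈ 376.848 ms.

376.8 ms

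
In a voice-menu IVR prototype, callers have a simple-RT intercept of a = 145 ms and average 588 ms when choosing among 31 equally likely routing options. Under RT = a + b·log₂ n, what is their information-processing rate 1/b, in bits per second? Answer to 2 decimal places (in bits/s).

11.18 bits/s

Choice component = 588 − 145 = 443 ms over log₂(31) = 4.9542 bits.
b = 443 / 4.9542 = 89.419 ms/bit, so 1/b = 11.183 bits/s.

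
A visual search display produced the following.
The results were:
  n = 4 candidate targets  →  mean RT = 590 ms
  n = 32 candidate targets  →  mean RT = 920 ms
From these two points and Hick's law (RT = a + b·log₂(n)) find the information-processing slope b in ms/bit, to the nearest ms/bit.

110 ms/bit

b = (RT₂ − RT₁)/(log₂ n₂ − log₂ n₁) = (920 − 590)/(5 − 2) = 110 ms/bit.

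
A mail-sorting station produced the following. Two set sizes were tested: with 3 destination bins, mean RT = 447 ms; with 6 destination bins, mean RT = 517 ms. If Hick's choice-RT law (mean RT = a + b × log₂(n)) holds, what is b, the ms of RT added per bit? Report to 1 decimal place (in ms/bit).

70.0 ms/bit

b = (RT₂ − RT₁)/(log₂ n₂ − log₂ n₁) = (517 − 447)/(2.5850 − 1.5850) = 70.000 ms/bit.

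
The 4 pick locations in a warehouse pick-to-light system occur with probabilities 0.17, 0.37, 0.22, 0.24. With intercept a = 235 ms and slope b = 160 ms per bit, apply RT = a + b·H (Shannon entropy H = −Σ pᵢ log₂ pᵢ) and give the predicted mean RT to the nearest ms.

H = 0.17·log₂(1/0.17) + 0.37·log₂(1/0.37) + 0.22·log₂(1/0.22) + 0.24·log₂(1/0.24) = 1.9400 bits.
RT = 235 + 160 × 1.9400 = 545.40 ms.

545 ms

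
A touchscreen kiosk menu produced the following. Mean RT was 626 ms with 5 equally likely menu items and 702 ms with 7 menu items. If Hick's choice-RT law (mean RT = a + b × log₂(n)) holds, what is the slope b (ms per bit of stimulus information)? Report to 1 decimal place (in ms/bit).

156.6 ms/bit

b = (RT₂ − RT₁)/(log₂ n₂ − log₂ n₁) = (702 − 626)/(2.8074 − 2.3219) = 156.563 ms/bit.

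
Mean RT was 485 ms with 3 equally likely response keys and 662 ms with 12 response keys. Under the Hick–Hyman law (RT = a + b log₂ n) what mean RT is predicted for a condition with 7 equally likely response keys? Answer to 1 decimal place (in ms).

Solve the two-equation system in a and b:
  b = (662 − 485) / (log₂ 12 − log₂ 3) = 177 / (3.5850 − 1.5850) = 88.500 ms/bit
  a = 485 − 88.500 × 1.5850 = 344.731 ms
Then RT(7) = 344.731 + 88.500 × log₂ 7 = 344.731 + 88.500 × 2.8074 ≈ 593.182 ms.

593.2 ms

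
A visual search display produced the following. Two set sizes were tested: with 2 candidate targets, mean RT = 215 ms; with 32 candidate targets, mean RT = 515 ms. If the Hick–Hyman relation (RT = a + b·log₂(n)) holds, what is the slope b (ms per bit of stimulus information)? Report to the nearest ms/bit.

75 ms/bit

b = (RT₂ − RT₁)/(log₂ n₂ − log₂ n₁) = (515 − 215)/(5 − 1) = 75 ms/bit.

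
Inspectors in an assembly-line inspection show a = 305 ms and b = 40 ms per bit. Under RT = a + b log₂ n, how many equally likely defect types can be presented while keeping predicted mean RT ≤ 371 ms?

40·log₂ n ≤ 371 − 305 = 66, giving log₂ n ≤ 1.6500 and n ≤ 3.138. The largest whole number is 3.

3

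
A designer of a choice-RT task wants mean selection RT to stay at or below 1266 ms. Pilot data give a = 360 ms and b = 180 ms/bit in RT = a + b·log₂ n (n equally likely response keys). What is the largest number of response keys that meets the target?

32

180·log₂ n ≤ 1266 − 360 = 906, giving log₂ n ≤ 5.0333 and n ≤ 32.748. The largest whole number is 32.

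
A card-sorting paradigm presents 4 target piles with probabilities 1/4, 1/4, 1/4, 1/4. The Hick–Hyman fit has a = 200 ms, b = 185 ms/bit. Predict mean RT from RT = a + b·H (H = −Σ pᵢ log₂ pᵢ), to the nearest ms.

Each term −pᵢ log₂ pᵢ: 0.25·2 + 0.25·2 + 0.25·2 + 0.25·2; summed, H = 2.000 bits.
Mean RT = a + bH = 200 + 185·2.000 = 570.00 ms.

570 ms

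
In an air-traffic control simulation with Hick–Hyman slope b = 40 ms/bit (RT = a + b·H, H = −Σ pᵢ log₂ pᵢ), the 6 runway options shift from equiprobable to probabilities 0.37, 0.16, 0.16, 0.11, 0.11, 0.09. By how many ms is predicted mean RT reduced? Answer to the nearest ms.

8 ms

Equiprobable entropy H₀ = log₂ 6 = 2.5850 bits.
Skewed entropy H = −Σ pᵢ log₂ pᵢ = 2.3900 bits.
ΔRT = b·(H₀ − H) = 40 × 0.1950 = 7.80 ms.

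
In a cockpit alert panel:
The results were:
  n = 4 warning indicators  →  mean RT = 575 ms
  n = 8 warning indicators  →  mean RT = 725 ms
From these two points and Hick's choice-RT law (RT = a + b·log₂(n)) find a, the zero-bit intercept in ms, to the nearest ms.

Slope: b = (725 − 575) / (log₂ 8 − log₂ 4) = 150/1.0000 = 150 ms/bit.
a = RT₁ − b·log₂ n₁ = 575 − 150 × 2 = 275.000 ms.

275 ms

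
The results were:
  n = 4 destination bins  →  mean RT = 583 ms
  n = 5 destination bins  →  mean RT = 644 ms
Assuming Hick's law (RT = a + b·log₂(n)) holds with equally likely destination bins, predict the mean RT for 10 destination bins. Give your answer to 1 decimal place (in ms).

833.5 ms

Fit slope and intercept:
  b = (644 − 583) / (log₂ 5 − log₂ 4) = 61 / (2.3219 − 2) = 189.483 ms/bit
  a = 583 − 189.483 × 2 = 204.033 ms
Then RT(10) = 204.033 + 189.483 × log₂ 10 = 204.033 + 189.483 × 3.3219 ≈ 833.483 ms.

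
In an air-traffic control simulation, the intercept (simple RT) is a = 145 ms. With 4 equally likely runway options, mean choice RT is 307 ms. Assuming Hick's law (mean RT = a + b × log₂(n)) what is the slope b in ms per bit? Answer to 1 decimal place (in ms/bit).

81.0 ms/bit

b = (307 − 145) / log₂(4) = 162 / 2 = 81.000 ms/bit.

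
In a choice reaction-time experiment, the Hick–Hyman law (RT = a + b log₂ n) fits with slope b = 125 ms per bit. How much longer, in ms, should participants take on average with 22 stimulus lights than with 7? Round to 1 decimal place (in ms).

Only the slope matters, since a is common to both: ΔRT = b·log₂(n₂/n₁).
log₂(22) − log₂(7) = 4.4594 − 2.8074 = 1.6521.
ΔRT = 125 × 1.6521 = 206.510 ms.

206.5 ms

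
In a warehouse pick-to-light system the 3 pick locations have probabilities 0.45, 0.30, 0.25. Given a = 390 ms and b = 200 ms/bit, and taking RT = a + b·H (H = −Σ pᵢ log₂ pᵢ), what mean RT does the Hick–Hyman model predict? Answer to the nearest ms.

698 ms

H = 0.45·log₂(1/0.45) + 0.30·log₂(1/0.30) + 0.25·log₂(1/0.25) = 1.5395 bits.
RT = 390 + 200 × 1.5395 = 697.90 ms.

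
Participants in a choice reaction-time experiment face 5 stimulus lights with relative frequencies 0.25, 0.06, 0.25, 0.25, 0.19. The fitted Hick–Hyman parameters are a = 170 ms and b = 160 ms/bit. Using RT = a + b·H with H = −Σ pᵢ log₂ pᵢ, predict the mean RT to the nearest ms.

522 ms

H = 0.25·log₂(1/0.25) + 0.06·log₂(1/0.06) + 0.25·log₂(1/0.25) + 0.25·log₂(1/0.25) + 0.19·log₂(1/0.19) = 2.1988 bits.
RT = 170 + 160 × 2.1988 = 521.80 ms.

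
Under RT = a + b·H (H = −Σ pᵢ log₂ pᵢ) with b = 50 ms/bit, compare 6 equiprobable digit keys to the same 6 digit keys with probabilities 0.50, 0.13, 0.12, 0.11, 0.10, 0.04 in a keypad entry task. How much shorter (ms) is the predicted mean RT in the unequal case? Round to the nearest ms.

The RT saving is b·ΔH. Equiprobable H₀ = log₂(6) = 2.5850 bits; with the given probabilities H = 2.1179 bits.
b·(H₀ − H) = 50 × (2.5850 − 2.1179) = 23.35 ms.

23 ms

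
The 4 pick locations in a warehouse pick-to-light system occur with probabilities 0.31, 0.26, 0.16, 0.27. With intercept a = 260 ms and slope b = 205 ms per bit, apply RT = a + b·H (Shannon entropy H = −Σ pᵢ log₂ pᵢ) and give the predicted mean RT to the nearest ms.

662 ms

Entropy contributions −pᵢ log₂ pᵢ: 0.5238, 0.5053, 0.4230, 0.5100; sum H = 1.9621 bits.
RT = a + bH = 260 + 205·1.9621 = 662.23 ms.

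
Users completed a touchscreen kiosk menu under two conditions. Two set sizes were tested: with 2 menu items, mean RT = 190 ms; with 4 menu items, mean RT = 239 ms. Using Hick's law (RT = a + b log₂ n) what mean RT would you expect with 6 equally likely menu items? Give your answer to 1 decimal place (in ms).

Fit slope and intercept:
  b = (239 − 190) / (log₂ 4 − log₂ 2) = 49 / (2 − 1) = 49.000 ms/bit
  a = 190 − 49.000 × 1 = 141.000 ms
Then RT(6) = 141.000 + 49.000 × log₂ 6 = 141.000 + 49.000 × 2.5850 ≈ 267.663 ms.

267.7 ms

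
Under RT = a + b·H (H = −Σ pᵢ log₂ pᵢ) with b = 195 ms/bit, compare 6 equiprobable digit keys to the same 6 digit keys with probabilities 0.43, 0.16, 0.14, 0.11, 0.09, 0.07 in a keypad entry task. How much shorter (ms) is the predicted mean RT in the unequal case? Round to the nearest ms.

The RT saving is b·ΔH. Equiprobable H₀ = log₂(6) = 2.5850 bits; with the given probabilities H = 2.2752 bits.
b·(H₀ − H) = 195 × (2.5850 − 2.2752) = 60.41 ms.

60 ms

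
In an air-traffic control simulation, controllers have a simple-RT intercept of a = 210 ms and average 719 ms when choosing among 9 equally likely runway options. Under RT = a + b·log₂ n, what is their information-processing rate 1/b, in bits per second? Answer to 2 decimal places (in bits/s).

6.23 bits/s

b = (719 − 210)/log₂ 9 = 509/3.1699 = 160.572 ms per bit = 0.16057 s/bit; the reciprocal is 6.228 bits/s.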